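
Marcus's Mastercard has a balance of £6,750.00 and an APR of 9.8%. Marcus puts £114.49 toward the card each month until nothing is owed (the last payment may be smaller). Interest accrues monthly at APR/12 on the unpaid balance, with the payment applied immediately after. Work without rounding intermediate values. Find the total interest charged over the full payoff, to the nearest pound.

£2,495

Monthly rate r = 9.8%/12 = 0.816667% = 0.00816667.
Payoff takes n = ⌈−ln(1 − rB₀/P)/ln(1+r)⌉ = ⌈80.750⌉ = 81 payments; the last is £85.99.
Total paid = 80·£114.49 + £85.99 = £9,245.19.
Total interest = total paid − principal = £9,245.19 − £6,750.00 = £2,495.19.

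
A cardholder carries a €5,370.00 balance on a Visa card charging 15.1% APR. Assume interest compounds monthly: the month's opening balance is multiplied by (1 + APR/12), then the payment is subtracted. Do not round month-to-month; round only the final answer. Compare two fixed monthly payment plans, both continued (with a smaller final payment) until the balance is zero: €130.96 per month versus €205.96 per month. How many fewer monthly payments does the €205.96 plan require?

Monthly rate r = 15.1%/12 = 1.25833% = 0.0125833.
At €130.96/mo: n = ⌈−ln(1 − rB₀/P)/ln(1+r)⌉ = 59 payments (last €3.64); total interest = total paid − €5,370.00 = €2,229.32.
At €205.96/mo: 32 payments (last €164.50); total interest €1,179.26.
Payments saved = 59 − 32 = 27.

27 fewer payments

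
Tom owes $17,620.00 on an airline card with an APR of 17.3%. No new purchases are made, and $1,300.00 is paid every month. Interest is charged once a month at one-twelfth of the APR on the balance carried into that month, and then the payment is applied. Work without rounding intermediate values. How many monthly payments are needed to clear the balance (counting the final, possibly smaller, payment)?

Monthly rate r = 17.3%/12 = 1.44167% = 0.0144167.
Recurrence: B ← B·(1+r) − $1,300.00.
Month 1: interest $254.02; balance after payment $16,574.02.
Month 2: interest $238.94; balance after payment $15,512.96.
Closed form: n = −ln(1 − rB₀/P)/ln(1+r) = −ln(0.8046)/ln(1.01442) ≈ 15.189, so the balance reaches zero during payment 16.

16 months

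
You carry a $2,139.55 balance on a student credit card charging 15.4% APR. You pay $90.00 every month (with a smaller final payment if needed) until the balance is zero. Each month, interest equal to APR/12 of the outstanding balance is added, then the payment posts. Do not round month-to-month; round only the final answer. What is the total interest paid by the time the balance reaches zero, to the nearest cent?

Monthly rate r = 15.4%/12 = 1.28333% = 0.0128333.
Payoff takes n = ⌈−ln(1 − rB₀/P)/ln(1+r)⌉ = ⌈28.542⌉ = 29 payments; the last is $48.96.
Total paid = 28·$90.00 + $48.96 = $2,568.96.
Total interest = total paid − principal = $2,568.96 − $2,139.55 = $429.41.

$429.41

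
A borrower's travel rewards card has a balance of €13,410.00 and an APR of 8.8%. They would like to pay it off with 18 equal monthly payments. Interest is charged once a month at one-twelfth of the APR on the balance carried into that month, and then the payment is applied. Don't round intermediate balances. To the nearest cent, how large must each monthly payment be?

Monthly rate r = 8.8%/12 = 0.733333% = 0.00733333.
Level-payment amortization: P = B₀·r / (1 − (1+r)^(−n)) = 13410.00·0.00733333 / (1 − 1.00733^(−18)).
Denominator 1 − (1+r)^(−18) = 0.123236816.
P = 98.34 / 0.123236816 ≈ 797.98.

€797.98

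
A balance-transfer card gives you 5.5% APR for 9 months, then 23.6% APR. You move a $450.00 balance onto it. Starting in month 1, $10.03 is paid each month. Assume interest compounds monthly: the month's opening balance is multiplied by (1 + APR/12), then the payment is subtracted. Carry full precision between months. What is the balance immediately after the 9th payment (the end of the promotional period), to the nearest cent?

$376.96

Promo months 1–9 at r₀ = 5.5%/12 = 0.00458333; months 10+ at r₁ = 23.6%/12 = 0.0196667.
After month 9: iterate B ← B·(1+r₀) − $10.03 for 9 months → $376.96.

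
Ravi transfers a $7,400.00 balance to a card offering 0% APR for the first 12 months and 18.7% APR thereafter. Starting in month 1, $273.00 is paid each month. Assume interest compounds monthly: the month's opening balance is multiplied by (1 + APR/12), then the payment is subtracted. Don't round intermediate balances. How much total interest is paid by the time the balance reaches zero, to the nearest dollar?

$615

Promo months 1–12 at r₀ = 0%/12 = 0; months 13+ at r₁ = 18.7%/12 = 0.0155833.
After month 12 (no interest yet): B = $7,400.00 − 12·$273.00 = $4,124.00.
Then at r₁ with $273.00/mo: n₂ = −ln(1 − r₁·B/P)/ln(1+r₁) ≈ 17.36 → 18 more payments.
Total paid = 29·$273.00 + $98.22 = $8,015.22; interest = $8,015.22 − $7,400.00 = $615.22.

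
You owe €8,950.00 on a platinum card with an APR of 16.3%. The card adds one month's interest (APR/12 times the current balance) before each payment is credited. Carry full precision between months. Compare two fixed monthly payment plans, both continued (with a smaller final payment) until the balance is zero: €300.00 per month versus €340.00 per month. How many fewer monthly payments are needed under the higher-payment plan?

Monthly rate r = 16.3%/12 = 1.35833% = 0.0135833.
At €300.00/mo: n = ⌈−ln(1 − rB₀/P)/ln(1+r)⌉ = 39 payments (last €153.89); total interest = total paid − €8,950.00 = €2,603.89.
At €340.00/mo: 33 payments (last €271.09); total interest €2,201.09.
Payments saved = 39 − 33 = 6.

6 fewer payments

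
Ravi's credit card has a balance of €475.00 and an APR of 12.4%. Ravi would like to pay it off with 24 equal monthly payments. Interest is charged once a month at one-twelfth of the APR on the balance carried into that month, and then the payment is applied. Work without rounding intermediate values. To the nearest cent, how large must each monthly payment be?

€22.45

Monthly rate r = 12.4%/12 = 1.03333% = 0.0103333.
Level-payment amortization: P = B₀·r / (1 − (1+r)^(−n)) = 475.00·0.0103333 / (1 − 1.01033^(−24)).
Denominator 1 − (1+r)^(−24) = 0.218646359.
P = 4.90833 / 0.218646359 ≈ 22.45.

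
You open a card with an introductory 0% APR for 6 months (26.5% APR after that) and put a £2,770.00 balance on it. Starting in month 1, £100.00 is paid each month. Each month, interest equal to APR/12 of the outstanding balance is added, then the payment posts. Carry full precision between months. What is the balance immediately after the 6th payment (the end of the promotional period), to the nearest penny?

Promo months 1–6 at r₀ = 0%/12 = 0; months 7+ at r₁ = 26.5%/12 = 0.0220833.
After month 6 (no interest yet): B = £2,770.00 − 6·£100.00 = £2,170.00.

£2,170.00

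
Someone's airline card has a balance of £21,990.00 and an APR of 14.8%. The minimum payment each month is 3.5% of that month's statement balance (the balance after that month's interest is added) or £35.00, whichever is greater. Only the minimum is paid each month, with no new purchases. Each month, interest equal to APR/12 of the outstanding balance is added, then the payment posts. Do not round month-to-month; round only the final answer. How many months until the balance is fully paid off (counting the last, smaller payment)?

Monthly rate r = 14.8%/12 = 1.23333% = 0.0123333.
While 3.5% of the post-interest balance exceeds £35.00, each month B ← (B·(1+r))·(1 − 0.035), i.e. B shrinks by the factor (1+r)·0.965 = 0.9769.
This holds for months 1–133. Entering month 134 the balance is £982.63; 3.5% of the post-interest balance is now below £35.00, so the flat £35.00 minimum applies from here.
From month 134 a fixed £35.00 at rate r clears £982.63 in 35 more payments. Total: 133 + 35 = 168 months.

168 months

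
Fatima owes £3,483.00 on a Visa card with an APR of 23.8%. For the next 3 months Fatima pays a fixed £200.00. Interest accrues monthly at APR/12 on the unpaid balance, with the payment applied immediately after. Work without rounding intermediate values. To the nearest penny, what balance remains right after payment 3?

Monthly rate r = 23.8%/12 = 1.98333% = 0.0198333.
Each month: B ← B·(1+r) − £200.00.
Month 1: interest £69.08; balance after payment £3,352.08.
Month 2: interest £66.48; balance after payment £3,218.56.
Month 3: interest £63.83; balance after payment £3,082.40.

£3,082.40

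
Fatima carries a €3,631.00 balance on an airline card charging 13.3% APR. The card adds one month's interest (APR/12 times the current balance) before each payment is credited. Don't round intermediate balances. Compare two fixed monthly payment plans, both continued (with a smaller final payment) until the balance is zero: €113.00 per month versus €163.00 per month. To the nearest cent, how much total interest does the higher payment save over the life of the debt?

Monthly rate r = 13.3%/12 = 1.10833% = 0.0110833.
At €113.00/mo: n = ⌈−ln(1 − rB₀/P)/ln(1+r)⌉ = 40 payments (last €106.64); total interest = total paid − €3,631.00 = €882.64.
At €163.00/mo: 26 payments (last €118.32); total interest €562.32.
Interest saved = €882.64 − €562.32 = €320.32.

€320.32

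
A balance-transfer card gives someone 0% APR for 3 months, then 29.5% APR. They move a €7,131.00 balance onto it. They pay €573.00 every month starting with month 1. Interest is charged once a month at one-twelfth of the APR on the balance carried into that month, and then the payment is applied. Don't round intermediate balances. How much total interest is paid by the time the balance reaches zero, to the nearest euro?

€823

Promo months 1–3 at r₀ = 0%/12 = 0; months 4+ at r₁ = 29.5%/12 = 0.0245833.
After month 3 (no interest yet): B = €7,131.00 − 3·€573.00 = €5,412.00.
Then at r₁ with €573.00/mo: n₂ = −ln(1 − r₁·B/P)/ln(1+r₁) ≈ 10.88 → 11 more payments.
Total paid = 13·€573.00 + €504.54 = €7,953.54; interest = €7,953.54 − €7,131.00 = €822.54.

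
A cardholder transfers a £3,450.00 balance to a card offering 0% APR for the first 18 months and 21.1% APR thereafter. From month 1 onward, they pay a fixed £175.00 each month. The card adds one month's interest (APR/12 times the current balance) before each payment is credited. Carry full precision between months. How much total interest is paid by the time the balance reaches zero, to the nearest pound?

Promo months 1–18 at r₀ = 0%/12 = 0; months 19+ at r₁ = 21.1%/12 = 0.0175833.
After month 18 (no interest yet): B = £3,450.00 − 18·£175.00 = £300.00.
Then at r₁ with £175.00/mo: n₂ = −ln(1 − r₁·B/P)/ln(1+r₁) ≈ 1.76 → 2 more payments.
Total paid = 19·£175.00 + £132.57 = £3,457.57; interest = £3,457.57 − £3,450.00 = £7.57.

£8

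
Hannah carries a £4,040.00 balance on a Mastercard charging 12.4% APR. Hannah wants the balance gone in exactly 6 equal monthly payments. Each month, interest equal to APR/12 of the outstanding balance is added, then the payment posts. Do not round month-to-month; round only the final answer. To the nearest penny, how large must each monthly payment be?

£697.89

Monthly rate r = 12.4%/12 = 1.03333% = 0.0103333.
Level-payment amortization: P = B₀·r / (1 − (1+r)^(−n)) = 4040.00·0.0103333 / (1 − 1.01033^(−6)).
Denominator 1 − (1+r)^(−6) = 0.059818048.
P = 41.7467 / 0.059818048 ≈ 697.89.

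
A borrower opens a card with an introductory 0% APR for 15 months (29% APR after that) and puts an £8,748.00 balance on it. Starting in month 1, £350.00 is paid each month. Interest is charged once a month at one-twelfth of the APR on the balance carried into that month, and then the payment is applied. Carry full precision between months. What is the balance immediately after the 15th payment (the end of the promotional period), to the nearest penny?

Promo months 1–15 at r₀ = 0%/12 = 0; months 16+ at r₁ = 29%/12 = 0.0241667.
After month 15 (no interest yet): B = £8,748.00 − 15·£350.00 = £3,498.00.

£3,498.00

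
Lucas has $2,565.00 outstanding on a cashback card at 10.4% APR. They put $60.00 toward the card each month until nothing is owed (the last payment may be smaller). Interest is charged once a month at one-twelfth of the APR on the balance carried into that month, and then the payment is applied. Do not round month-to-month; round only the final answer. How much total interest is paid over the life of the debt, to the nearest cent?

Monthly rate r = 10.4%/12 = 0.866667% = 0.00866667.
Payoff takes n = ⌈−ln(1 − rB₀/P)/ln(1+r)⌉ = ⌈53.634⌉ = 54 payments; the last is $38.13.
Total paid = 53·$60.00 + $38.13 = $3,218.13.
Total interest = total paid − principal = $3,218.13 − $2,565.00 = $653.13.

$653.13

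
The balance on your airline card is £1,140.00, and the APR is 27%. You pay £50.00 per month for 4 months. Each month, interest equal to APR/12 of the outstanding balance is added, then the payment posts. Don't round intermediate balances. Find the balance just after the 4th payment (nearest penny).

£1,039.26

Monthly rate r = 27%/12 = 2.25% = 0.0225.
Each month: B ← B·(1+r) − £50.00.
Month 1: interest £25.65; balance after payment £1,115.65.
Month 2: interest £25.10; balance after payment £1,090.75.
Month 3: interest £24.54; balance after payment £1,065.29.
Month 4: interest £23.97; balance after payment £1,039.26.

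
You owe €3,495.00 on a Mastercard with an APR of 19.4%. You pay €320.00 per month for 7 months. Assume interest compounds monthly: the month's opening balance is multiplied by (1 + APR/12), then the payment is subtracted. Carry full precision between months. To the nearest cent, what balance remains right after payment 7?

€1,558.61

Monthly rate r = 19.4%/12 = 1.61667% = 0.0161667.
Each month: B ← B·(1+r) − €320.00.
Month 1: interest €56.50; balance after payment €3,231.50.
Month 2: interest €52.24; balance after payment €2,963.75.
Month 3: interest €47.91; balance after payment €2,691.66.
Month 4: interest €43.52; balance after payment €2,415.17.
Month 5: interest €39.05; balance after payment €2,134.22.
Month 6: interest €34.50; balance after payment €1,848.72.
Month 7: interest €29.89; balance after payment €1,558.61.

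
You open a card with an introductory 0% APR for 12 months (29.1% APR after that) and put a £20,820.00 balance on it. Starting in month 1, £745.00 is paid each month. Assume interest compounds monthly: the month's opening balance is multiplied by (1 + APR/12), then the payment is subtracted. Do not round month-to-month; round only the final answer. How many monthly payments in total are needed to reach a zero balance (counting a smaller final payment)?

Promo months 1–12 at r₀ = 0%/12 = 0; months 13+ at r₁ = 29.1%/12 = 0.02425.
After month 12 (no interest yet): B = £20,820.00 − 12·£745.00 = £11,880.00.
Then at r₁ with £745.00/mo: n₂ = −ln(1 − r₁·B/P)/ln(1+r₁) ≈ 20.40 → 21 more payments.

33 payments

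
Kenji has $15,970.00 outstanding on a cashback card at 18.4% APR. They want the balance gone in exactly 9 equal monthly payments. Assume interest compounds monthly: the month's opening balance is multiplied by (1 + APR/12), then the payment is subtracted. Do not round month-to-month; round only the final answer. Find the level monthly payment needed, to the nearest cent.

Monthly rate r = 18.4%/12 = 1.53333% = 0.0153333.
Level-payment amortization: P = B₀·r / (1 − (1+r)^(−n)) = 15970.00·0.0153333 / (1 − 1.01533^(−9)).
Denominator 1 − (1+r)^(−9) = 0.127988522.
P = 244.873 / 0.127988522 ≈ 1913.24.

$1,913.24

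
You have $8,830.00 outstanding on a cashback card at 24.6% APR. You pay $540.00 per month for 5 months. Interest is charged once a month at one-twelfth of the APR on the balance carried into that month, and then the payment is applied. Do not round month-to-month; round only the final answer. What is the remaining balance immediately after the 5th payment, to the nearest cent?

$6,959.96

Monthly rate r = 24.6%/12 = 2.05% = 0.0205.
Each month: B ← B·(1+r) − $540.00.
Month 1: interest $181.02; balance after payment $8,471.01.
Month 2: interest $173.66; balance after payment $8,104.67.
Month 3: interest $166.15; balance after payment $7,730.82.
Month 4: interest $158.48; balance after payment $7,349.30.
Month 5: interest $150.66; balance after payment $6,959.96.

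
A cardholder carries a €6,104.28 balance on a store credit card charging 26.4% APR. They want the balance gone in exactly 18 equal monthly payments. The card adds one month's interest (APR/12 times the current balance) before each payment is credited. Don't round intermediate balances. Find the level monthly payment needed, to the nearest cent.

€414.36

Monthly rate r = 26.4%/12 = 2.2% = 0.022.
Level-payment amortization: P = B₀·r / (1 − (1+r)^(−n)) = 6104.28·0.022 / (1 − 1.022^(−18)).
Denominator 1 − (1+r)^(−18) = 0.324097776.
P = 134.294 / 0.324097776 ≈ 414.36.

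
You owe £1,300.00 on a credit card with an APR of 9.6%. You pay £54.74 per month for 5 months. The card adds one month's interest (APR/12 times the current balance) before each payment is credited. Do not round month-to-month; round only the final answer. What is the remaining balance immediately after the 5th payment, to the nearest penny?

Monthly rate r = 9.6%/12 = 0.8% = 0.008.
Each month: B ← B·(1+r) − £54.74.
Month 1: interest £10.40; balance after payment £1,255.66.
Month 2: interest £10.05; balance after payment £1,210.97.
Month 3: interest £9.69; balance after payment £1,165.91.
Month 4: interest £9.33; balance after payment £1,120.50.
Month 5: interest £8.96; balance after payment £1,074.72.

£1,074.72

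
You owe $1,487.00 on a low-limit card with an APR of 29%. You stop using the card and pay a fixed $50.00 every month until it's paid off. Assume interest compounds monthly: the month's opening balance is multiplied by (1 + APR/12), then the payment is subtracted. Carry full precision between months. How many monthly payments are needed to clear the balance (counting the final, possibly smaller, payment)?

54 months

Monthly rate r = 29%/12 = 2.41667% = 0.0241667.
Recurrence: B ← B·(1+r) − $50.00.
Month 1: interest $35.94; balance after payment $1,472.94.
Month 2: interest $35.60; balance after payment $1,458.53.
Closed form: n = −ln(1 − rB₀/P)/ln(1+r) = −ln(0.28128)/ln(1.02417) ≈ 53.117, so the balance reaches zero during payment 54.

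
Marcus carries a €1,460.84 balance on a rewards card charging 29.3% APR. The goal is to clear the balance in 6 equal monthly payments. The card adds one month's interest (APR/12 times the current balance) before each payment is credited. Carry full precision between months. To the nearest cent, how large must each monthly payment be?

Monthly rate r = 29.3%/12 = 2.44167% = 0.0244167.
Level-payment amortization: P = B₀·r / (1 − (1+r)^(−n)) = 1460.84·0.0244167 / (1 − 1.02442^(−6)).
Denominator 1 − (1+r)^(−6) = 0.134752832.
P = 35.6688 / 0.134752832 ≈ 264.70.

€264.70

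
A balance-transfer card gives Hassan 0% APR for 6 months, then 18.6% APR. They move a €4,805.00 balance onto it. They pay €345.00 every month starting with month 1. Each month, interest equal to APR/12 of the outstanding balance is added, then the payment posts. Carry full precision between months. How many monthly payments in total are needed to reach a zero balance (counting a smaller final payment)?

15 payments

Promo months 1–6 at r₀ = 0%/12 = 0; months 7+ at r₁ = 18.6%/12 = 0.0155.
After month 6 (no interest yet): B = €4,805.00 − 6·€345.00 = €2,735.00.
Then at r₁ with €345.00/mo: n₂ = −ln(1 − r₁·B/P)/ln(1+r₁) ≈ 8.52 → 9 more payments.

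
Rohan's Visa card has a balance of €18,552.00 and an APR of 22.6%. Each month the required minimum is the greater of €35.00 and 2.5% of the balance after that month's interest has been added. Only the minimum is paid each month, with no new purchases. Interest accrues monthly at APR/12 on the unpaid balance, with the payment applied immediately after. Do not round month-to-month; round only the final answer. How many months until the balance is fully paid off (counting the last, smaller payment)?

Monthly rate r = 22.6%/12 = 1.88333% = 0.0188333.
While 2.5% of the post-interest balance exceeds €35.00, each month B ← (B·(1+r))·(1 − 0.025), i.e. B shrinks by the factor (1+r)·0.975 = 0.99336.
This holds for months 1–391. Entering month 392 the balance is €1,372.54; 2.5% of the post-interest balance is now below €35.00, so the flat €35.00 minimum applies from here.
From month 392 a fixed €35.00 at rate r clears €1,372.54 in 72 more payments. Total: 391 + 72 = 463 months.

463 months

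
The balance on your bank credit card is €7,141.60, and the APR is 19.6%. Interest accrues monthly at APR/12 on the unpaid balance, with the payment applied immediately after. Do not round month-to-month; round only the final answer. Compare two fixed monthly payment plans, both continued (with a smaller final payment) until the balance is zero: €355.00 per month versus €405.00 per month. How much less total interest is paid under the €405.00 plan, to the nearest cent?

Monthly rate r = 19.6%/12 = 1.63333% = 0.0163333.
At €355.00/mo: n = ⌈−ln(1 − rB₀/P)/ln(1+r)⌉ = 25 payments (last €209.48); total interest = total paid − €7,141.60 = €1,587.88.
At €405.00/mo: 21 payments (last €391.85); total interest €1,350.25.
Interest saved = €1,587.88 − €1,350.25 = €237.63.

€237.63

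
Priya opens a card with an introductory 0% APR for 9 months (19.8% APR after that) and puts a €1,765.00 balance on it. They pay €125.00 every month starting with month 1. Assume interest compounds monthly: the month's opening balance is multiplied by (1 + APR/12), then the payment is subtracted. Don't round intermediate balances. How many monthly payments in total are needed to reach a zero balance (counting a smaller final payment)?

15 payments

Promo months 1–9 at r₀ = 0%/12 = 0; months 10+ at r₁ = 19.8%/12 = 0.0165.
After month 9 (no interest yet): B = €1,765.00 − 9·€125.00 = €640.00.
Then at r₁ with €125.00/mo: n₂ = −ln(1 − r₁·B/P)/ln(1+r₁) ≈ 5.39 → 6 more payments.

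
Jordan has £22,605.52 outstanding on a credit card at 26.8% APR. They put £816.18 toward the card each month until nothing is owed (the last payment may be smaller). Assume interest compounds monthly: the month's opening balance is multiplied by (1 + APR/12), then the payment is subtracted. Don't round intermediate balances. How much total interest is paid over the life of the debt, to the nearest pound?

£13,011

Monthly rate r = 26.8%/12 = 2.23333% = 0.0223333.
Payoff takes n = ⌈−ln(1 − rB₀/P)/ln(1+r)⌉ = ⌈43.635⌉ = 44 payments; the last is £520.75.
Total paid = 43·£816.18 + £520.75 = £35,616.49.
Total interest = total paid − principal = £35,616.49 − £22,605.52 = £13,010.97.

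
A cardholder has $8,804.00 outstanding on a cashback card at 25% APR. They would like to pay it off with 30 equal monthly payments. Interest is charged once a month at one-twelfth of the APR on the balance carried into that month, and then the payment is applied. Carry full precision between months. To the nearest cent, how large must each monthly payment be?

$397.62

Monthly rate r = 25%/12 = 2.08333% = 0.0208333.
Level-payment amortization: P = B₀·r / (1 − (1+r)^(−n)) = 8804.00·0.0208333 / (1 − 1.02083^(−30)).
Denominator 1 − (1+r)^(−30) = 0.461290393.
P = 183.417 / 0.461290393 ≈ 397.62.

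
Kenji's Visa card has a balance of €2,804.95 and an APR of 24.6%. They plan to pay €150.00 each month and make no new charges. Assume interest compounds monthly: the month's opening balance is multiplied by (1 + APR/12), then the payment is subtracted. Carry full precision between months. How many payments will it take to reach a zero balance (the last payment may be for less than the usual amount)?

24 months

Monthly rate r = 24.6%/12 = 2.05% = 0.0205.
Recurrence: B ← B·(1+r) − €150.00.
Month 1: interest €57.50; balance after payment €2,712.45.
Month 2: interest €55.61; balance after payment €2,618.06.
Closed form: n = −ln(1 − rB₀/P)/ln(1+r) = −ln(0.61666)/ln(1.0205) ≈ 23.823, so the balance reaches zero during payment 24.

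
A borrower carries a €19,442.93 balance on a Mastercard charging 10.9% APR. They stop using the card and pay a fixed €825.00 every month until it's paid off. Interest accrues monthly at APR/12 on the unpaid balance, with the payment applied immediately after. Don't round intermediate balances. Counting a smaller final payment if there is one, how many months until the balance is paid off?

Monthly rate r = 10.9%/12 = 0.908333% = 0.00908333.
Recurrence: B ← B·(1+r) − €825.00.
Month 1: interest €176.61; balance after payment €18,794.54.
Month 2: interest €170.72; balance after payment €18,140.25.
Closed form: n = −ln(1 − rB₀/P)/ln(1+r) = −ln(0.78593)/ln(1.00908) ≈ 26.640, so the balance reaches zero during payment 27.

27 payments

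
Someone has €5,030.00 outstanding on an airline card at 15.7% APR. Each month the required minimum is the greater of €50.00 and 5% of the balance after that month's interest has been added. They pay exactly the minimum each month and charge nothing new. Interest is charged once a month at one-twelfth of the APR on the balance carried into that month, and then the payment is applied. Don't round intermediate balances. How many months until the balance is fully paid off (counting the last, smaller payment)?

66 months

Monthly rate r = 15.7%/12 = 1.30833% = 0.0130833.
While 5% of the post-interest balance exceeds €50.00, each month B ← (B·(1+r))·(1 − 0.05), i.e. B shrinks by the factor (1+r)·0.95 = 0.96243.
This holds for months 1–43. Entering month 44 the balance is €969.23; 5% of the post-interest balance is now below €50.00, so the flat €50.00 minimum applies from here.
From month 44 a fixed €50.00 at rate r clears €969.23 in 23 more payments. Total: 43 + 23 = 66 months.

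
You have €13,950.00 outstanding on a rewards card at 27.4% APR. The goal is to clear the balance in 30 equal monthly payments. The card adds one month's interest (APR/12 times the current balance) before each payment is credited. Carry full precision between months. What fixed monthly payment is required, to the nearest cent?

€647.39

Monthly rate r = 27.4%/12 = 2.28333% = 0.0228333.
Level-payment amortization: P = B₀·r / (1 − (1+r)^(−n)) = 13950.00·0.0228333 / (1 − 1.02283^(−30)).
Denominator 1 − (1+r)^(−30) = 0.492011579.
P = 318.525 / 0.492011579 ≈ 647.39.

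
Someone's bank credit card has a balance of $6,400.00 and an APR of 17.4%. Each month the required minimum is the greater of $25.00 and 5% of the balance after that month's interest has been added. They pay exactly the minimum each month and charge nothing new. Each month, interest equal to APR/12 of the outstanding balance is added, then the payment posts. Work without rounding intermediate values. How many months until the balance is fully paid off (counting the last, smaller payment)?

Monthly rate r = 17.4%/12 = 1.45% = 0.0145.
While 5% of the post-interest balance exceeds $25.00, each month B ← (B·(1+r))·(1 − 0.05), i.e. B shrinks by the factor (1+r)·0.95 = 0.96377.
This holds for months 1–70. Entering month 71 the balance is $483.59; 5% of the post-interest balance is now below $25.00, so the flat $25.00 minimum applies from here.
From month 71 a fixed $25.00 at rate r clears $483.59 in 23 more payments. Total: 70 + 23 = 93 months.

93 months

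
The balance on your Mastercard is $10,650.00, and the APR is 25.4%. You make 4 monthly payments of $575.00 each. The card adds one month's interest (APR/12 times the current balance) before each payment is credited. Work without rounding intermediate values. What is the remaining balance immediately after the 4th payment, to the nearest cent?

Monthly rate r = 25.4%/12 = 2.11667% = 0.0211667.
Each month: B ← B·(1+r) − $575.00.
Month 1: interest $225.43; balance after payment $10,300.42.
Month 2: interest $218.03; balance after payment $9,943.45.
Month 3: interest $210.47; balance after payment $9,578.92.
Month 4: interest $202.75; balance after payment $9,206.67.

$9,206.67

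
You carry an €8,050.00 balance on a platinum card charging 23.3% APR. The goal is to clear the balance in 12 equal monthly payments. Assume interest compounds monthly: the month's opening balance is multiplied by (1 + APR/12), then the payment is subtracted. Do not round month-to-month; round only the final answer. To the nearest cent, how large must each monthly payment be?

€758.48

Monthly rate r = 23.3%/12 = 1.94167% = 0.0194167.
Level-payment amortization: P = B₀·r / (1 − (1+r)^(−n)) = 8050.00·0.0194167 / (1 − 1.01942^(−12)).
Denominator 1 − (1+r)^(−12) = 0.206075428.
P = 156.304 / 0.206075428 ≈ 758.48.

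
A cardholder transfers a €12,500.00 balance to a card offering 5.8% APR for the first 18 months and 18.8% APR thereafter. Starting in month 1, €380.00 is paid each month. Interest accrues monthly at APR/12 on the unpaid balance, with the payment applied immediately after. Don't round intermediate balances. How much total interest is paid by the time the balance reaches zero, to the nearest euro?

€1,973

Promo months 1–18 at r₀ = 5.8%/12 = 0.00483333; months 19+ at r₁ = 18.8%/12 = 0.0156667.
After month 18: iterate B ← B·(1+r₀) − €380.00 for 18 months → €6,504.96.
Then at r₁ with €380.00/mo: n₂ = −ln(1 − r₁·B/P)/ln(1+r₁) ≈ 20.09 → 21 more payments.
Total paid = 38·€380.00 + €32.65 = €14,472.65; interest = €14,472.65 − €12,500.00 = €1,972.65.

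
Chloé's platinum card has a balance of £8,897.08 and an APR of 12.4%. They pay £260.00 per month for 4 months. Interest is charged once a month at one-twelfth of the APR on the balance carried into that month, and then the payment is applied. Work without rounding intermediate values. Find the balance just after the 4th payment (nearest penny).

Monthly rate r = 12.4%/12 = 1.03333% = 0.0103333.
Each month: B ← B·(1+r) − £260.00.
Month 1: interest £91.94; balance after payment £8,729.02.
Month 2: interest £90.20; balance after payment £8,559.22.
Month 3: interest £88.45; balance after payment £8,387.66.
Month 4: interest £86.67; balance after payment £8,214.33.

£8,214.33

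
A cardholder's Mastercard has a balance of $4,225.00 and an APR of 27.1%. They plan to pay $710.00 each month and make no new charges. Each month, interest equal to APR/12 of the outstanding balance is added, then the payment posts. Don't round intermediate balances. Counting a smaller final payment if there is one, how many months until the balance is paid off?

7 months

Monthly rate r = 27.1%/12 = 2.25833% = 0.0225833.
Recurrence: B ← B·(1+r) − $710.00.
Month 1: interest $95.41; balance after payment $3,610.41.
Month 2: interest $81.54; balance after payment $2,981.95.
Closed form: n = −ln(1 − rB₀/P)/ln(1+r) = −ln(0.86561)/ln(1.02258) ≈ 6.462, so the balance reaches zero during payment 7.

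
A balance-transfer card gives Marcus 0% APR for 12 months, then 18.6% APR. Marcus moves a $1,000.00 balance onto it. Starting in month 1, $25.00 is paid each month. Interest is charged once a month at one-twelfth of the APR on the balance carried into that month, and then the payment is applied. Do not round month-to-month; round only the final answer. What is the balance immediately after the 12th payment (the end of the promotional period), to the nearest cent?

$700.00

Promo months 1–12 at r₀ = 0%/12 = 0; months 13+ at r₁ = 18.6%/12 = 0.0155.
After month 12 (no interest yet): B = $1,000.00 − 12·$25.00 = $700.00.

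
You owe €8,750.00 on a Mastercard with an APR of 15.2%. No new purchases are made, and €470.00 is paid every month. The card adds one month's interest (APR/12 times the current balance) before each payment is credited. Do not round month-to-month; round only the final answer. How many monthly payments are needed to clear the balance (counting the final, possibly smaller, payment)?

Monthly rate r = 15.2%/12 = 1.26667% = 0.0126667.
Recurrence: B ← B·(1+r) − €470.00.
Month 1: interest €110.83; balance after payment €8,390.83.
Month 2: interest €106.28; balance after payment €8,027.12.
Closed form: n = −ln(1 − rB₀/P)/ln(1+r) = −ln(0.76418)/ln(1.01267) ≈ 21.367, so the balance reaches zero during payment 22.

22 months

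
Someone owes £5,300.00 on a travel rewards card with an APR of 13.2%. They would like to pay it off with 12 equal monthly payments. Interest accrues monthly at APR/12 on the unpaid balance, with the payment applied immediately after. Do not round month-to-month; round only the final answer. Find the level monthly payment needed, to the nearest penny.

£473.88

Monthly rate r = 13.2%/12 = 1.1% = 0.011.
Level-payment amortization: P = B₀·r / (1 − (1+r)^(−n)) = 5300.00·0.011 / (1 − 1.011^(−12)).
Denominator 1 − (1+r)^(−12) = 0.123027181.
P = 58.3 / 0.123027181 ≈ 473.88.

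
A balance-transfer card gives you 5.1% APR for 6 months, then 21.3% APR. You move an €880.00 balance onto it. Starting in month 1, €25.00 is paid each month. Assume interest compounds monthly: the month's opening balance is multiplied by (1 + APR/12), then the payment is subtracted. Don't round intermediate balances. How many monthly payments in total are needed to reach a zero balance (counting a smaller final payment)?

Promo months 1–6 at r₀ = 5.1%/12 = 0.00425; months 7+ at r₁ = 21.3%/12 = 0.01775.
After month 6: iterate B ← B·(1+r₀) − €25.00 for 6 months → €751.08.
Then at r₁ with €25.00/mo: n₂ = −ln(1 − r₁·B/P)/ln(1+r₁) ≈ 43.31 → 44 more payments.

50 months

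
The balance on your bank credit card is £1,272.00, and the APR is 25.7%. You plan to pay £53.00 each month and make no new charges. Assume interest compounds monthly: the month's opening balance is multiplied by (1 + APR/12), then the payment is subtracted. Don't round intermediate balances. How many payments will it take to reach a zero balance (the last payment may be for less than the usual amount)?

35 months

Monthly rate r = 25.7%/12 = 2.14167% = 0.0214167.
Recurrence: B ← B·(1+r) − £53.00.
Month 1: interest £27.24; balance after payment £1,246.24.
Month 2: interest £26.69; balance after payment £1,219.93.
Closed form: n = −ln(1 − rB₀/P)/ln(1+r) = −ln(0.486)/ln(1.02142) ≈ 34.050, so the balance reaches zero during payment 35.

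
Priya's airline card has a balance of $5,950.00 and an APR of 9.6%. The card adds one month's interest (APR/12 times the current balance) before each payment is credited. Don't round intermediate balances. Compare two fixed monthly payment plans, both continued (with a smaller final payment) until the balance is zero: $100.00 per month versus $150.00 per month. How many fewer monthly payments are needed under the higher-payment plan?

34 fewer payments

Monthly rate r = 9.6%/12 = 0.8% = 0.008.
At $100.00/mo: n = ⌈−ln(1 − rB₀/P)/ln(1+r)⌉ = 82 payments (last $10.60); total interest = total paid − $5,950.00 = $2,160.60.
At $150.00/mo: 48 payments (last $136.43); total interest $1,236.43.
Payments saved = 82 − 48 = 34.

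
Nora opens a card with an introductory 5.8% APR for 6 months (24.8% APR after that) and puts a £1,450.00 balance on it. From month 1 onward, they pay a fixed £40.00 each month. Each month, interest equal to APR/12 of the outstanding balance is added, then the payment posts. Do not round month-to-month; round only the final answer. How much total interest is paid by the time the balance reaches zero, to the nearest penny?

£818.76

Promo months 1–6 at r₀ = 5.8%/12 = 0.00483333; months 7+ at r₁ = 24.8%/12 = 0.0206667.
After month 6: iterate B ← B·(1+r₀) − £40.00 for 6 months → £1,249.64.
Then at r₁ with £40.00/mo: n₂ = −ln(1 − r₁·B/P)/ln(1+r₁) ≈ 50.72 → 51 more payments.
Total paid = 56·£40.00 + £28.76 = £2,268.76; interest = £2,268.76 − £1,450.00 = £818.76.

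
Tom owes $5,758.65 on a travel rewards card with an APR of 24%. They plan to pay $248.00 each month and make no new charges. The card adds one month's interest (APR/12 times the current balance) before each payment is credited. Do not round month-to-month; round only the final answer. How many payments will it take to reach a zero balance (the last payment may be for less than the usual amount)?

32 months

Monthly rate r = 24%/12 = 2% = 0.02.
Recurrence: B ← B·(1+r) − $248.00.
Month 1: interest $115.17; balance after payment $5,625.82.
Month 2: interest $112.52; balance after payment $5,490.34.
Closed form: n = −ln(1 − rB₀/P)/ln(1+r) = −ln(0.53559)/ln(1.02) ≈ 31.530, so the balance reaches zero during payment 32.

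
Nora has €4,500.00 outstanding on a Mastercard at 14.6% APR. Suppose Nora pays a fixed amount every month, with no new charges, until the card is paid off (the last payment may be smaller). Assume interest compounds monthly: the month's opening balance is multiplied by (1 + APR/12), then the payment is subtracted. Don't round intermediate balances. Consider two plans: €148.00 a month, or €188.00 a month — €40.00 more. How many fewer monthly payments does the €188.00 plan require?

10 fewer payments

Monthly rate r = 14.6%/12 = 1.21667% = 0.0121667.
At €148.00/mo: n = ⌈−ln(1 − rB₀/P)/ln(1+r)⌉ = 39 payments (last €29.33); total interest = total paid − €4,500.00 = €1,153.33.
At €188.00/mo: 29 payments (last €87.40); total interest €851.40.
Payments saved = 39 − 29 = 10.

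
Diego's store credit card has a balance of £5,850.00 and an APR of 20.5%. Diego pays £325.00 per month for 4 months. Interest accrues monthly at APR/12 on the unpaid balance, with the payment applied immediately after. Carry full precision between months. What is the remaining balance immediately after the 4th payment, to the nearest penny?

Monthly rate r = 20.5%/12 = 1.70833% = 0.0170833.
Each month: B ← B·(1+r) − £325.00.
Month 1: interest £99.94; balance after payment £5,624.94.
Month 2: interest £96.09; balance after payment £5,396.03.
Month 3: interest £92.18; balance after payment £5,163.21.
Month 4: interest £88.20; balance after payment £4,926.42.

£4,926.42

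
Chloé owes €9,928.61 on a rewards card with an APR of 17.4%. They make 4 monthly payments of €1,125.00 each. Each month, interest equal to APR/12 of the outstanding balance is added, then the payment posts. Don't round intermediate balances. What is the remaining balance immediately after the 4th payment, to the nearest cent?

Monthly rate r = 17.4%/12 = 1.45% = 0.0145.
Each month: B ← B·(1+r) − €1,125.00.
Month 1: interest €143.96; balance after payment €8,947.57.
Month 2: interest €129.74; balance after payment €7,952.31.
Month 3: interest €115.31; balance after payment €6,942.62.
Month 4: interest €100.67; balance after payment €5,918.29.

€5,918.29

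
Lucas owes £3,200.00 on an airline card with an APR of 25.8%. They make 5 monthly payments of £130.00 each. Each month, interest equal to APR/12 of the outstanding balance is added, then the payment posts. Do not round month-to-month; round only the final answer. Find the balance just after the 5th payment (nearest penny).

Monthly rate r = 25.8%/12 = 2.15% = 0.0215.
Each month: B ← B·(1+r) − £130.00.
Month 1: interest £68.80; balance after payment £3,138.80.
Month 2: interest £67.48; balance after payment £3,076.28.
Month 3: interest £66.14; balance after payment £3,012.42.
Month 4: interest £64.77; balance after payment £2,947.19.
Month 5: interest £63.36; balance after payment £2,880.56.

£2,880.56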